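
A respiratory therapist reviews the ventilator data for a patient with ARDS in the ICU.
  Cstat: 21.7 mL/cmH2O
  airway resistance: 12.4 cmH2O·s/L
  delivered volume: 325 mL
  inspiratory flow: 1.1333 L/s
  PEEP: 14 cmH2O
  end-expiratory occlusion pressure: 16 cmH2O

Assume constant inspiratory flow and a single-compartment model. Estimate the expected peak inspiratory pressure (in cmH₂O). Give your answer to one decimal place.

45.0

Total PEEP = 16 cmH2O (set 14 + intrinsic 2); this is the baseline alveolar pressure.
Equation of motion (constant flow): PIP = Vt/C + R·V̇ + PEEP.
PIP = 325/21.7 + 12.4×1.1333 + 16 = 14.977 + 14.053 + 16 = 45.03 cmH2O.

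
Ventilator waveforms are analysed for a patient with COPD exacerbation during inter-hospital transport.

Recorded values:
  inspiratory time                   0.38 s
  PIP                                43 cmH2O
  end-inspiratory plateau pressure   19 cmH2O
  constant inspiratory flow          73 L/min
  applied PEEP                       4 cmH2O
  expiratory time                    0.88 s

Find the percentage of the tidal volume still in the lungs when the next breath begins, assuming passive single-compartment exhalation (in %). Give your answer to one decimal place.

Flow: 73 L/min ÷ 60 = 1.2167 L/s.
Vt = flow × Ti = 1.2167 L/s × 0.38 s × 1000 mL/L = 462.35 mL.
R = (PIP − Pplat)/V̇ = (43 − 19) / 1.2167 = 24.0/1.2167 = 19.725 cmH2O·s/L.
C = Vt/(Pplat − PEEP) = 462.35 / (19 − 4) = 462.35/15.0 = 30.823 mL/cmH2O.
τ = R × C = 19.725 × 0.03082 L/cmH2O = 0.6079 s.
Fraction remaining at end-expiration = e^(−Te/τ) = e^(−0.88/0.6079) = 0.2351 → 23.51%.

23.5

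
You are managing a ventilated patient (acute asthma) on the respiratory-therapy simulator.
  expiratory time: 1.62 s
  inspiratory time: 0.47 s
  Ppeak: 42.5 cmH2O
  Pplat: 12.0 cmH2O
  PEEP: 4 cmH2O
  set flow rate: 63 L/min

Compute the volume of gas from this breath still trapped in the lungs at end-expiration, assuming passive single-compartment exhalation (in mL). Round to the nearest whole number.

Flow: 63 L/min ÷ 60 = 1.05 L/s.
Vt = flow × Ti = 1.05 L/s × 0.47 s × 1000 mL/L = 493.5 mL.
R = (PIP − Pplat)/V̇ = (42.5 − 12.0) / 1.05 = 30.5/1.05 = 29.048 cmH2O·s/L.
C = Vt/(Pplat − PEEP) = 493.5 / (12.0 − 4) = 493.5/8.0 = 61.688 mL/cmH2O.
τ = R × C = 29.048 × 0.06169 L/cmH2O = 1.792 s.
Fraction remaining = e^(−Te/τ) = e^(−1.62/1.792) = 0.4049.
Trapped volume = 493.5 × 0.4049 = 199.82 mL.

200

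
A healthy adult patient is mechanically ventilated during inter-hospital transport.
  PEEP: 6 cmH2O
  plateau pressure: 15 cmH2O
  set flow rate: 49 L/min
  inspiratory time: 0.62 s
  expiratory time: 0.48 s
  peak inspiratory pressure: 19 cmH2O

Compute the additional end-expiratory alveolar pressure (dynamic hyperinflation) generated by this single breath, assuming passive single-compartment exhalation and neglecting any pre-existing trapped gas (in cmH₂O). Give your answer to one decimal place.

Flow: 49 L/min ÷ 60 = 0.8167 L/s.
Vt = flow × Ti = 0.8167 L/s × 0.62 s × 1000 mL/L = 506.35 mL.
R = (PIP − Pplat)/V̇ = (19 − 15) / 0.8167 = 4.0/0.8167 = 4.898 cmH2O·s/L.
C = Vt/(Pplat − PEEP) = 506.35 / (15 − 6) = 506.35/9.0 = 56.261 mL/cmH2O.
τ = R × C = 4.898 × 0.05626 L/cmH2O = 0.2756 s.
Fraction remaining = e^(−Te/τ) = e^(−0.48/0.2756) = 0.1752; trapped volume = 506.35 × 0.1752 = 88.713 mL.
Additional alveolar pressure from trapping ≈ V_trapped / C = 88.713 / 56.261 = 1.577 cmH2O.

1.6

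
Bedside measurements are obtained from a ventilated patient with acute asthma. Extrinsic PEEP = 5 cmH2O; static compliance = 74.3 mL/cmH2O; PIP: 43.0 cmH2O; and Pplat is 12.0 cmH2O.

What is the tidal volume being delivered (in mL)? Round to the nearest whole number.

520

Vt = Cstat × (Pplat − PEEP) = 74.3 × (12.0 − 5) = 74.3 × 7.0 = 520.1 mL.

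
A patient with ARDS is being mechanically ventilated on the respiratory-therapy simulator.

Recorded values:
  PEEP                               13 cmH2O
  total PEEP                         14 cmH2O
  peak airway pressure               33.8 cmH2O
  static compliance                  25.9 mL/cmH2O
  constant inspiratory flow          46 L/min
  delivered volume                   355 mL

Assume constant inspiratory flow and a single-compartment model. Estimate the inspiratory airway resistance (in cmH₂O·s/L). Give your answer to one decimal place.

7.9

Flow: 46 L/min ÷ 60 = 0.7667 L/s.
Total PEEP = 14 cmH2O (set 13 + intrinsic 1); this is the baseline alveolar pressure.
Equation of motion (constant flow): PIP = Vt/C + R·V̇ + PEEP.
R·V̇ = PIP − Vt/C − PEEP = 33.8 − 355/25.9 − 14 = 33.8 − 13.707 − 14 = 6.093 cmH2O.
R = 6.093 / 0.7667 = 7.947 cmH2O·s/L.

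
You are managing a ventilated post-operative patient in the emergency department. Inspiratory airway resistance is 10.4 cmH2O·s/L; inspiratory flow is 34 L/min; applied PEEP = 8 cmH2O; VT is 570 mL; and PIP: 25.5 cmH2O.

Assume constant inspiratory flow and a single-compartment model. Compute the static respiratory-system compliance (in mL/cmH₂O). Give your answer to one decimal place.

49.1

Flow: 34 L/min ÷ 60 = 0.5667 L/s.
Equation of motion (constant flow): PIP = Vt/C + R·V̇ + PEEP.
Vt/C = PIP − R·V̇ − PEEP = 25.5 − 10.4×0.5667 − 8 = 25.5 − 5.894 − 8 = 11.606 cmH2O.
C = Vt / 11.606 = 570 / 11.606 = 49.113 mL/cmH2O.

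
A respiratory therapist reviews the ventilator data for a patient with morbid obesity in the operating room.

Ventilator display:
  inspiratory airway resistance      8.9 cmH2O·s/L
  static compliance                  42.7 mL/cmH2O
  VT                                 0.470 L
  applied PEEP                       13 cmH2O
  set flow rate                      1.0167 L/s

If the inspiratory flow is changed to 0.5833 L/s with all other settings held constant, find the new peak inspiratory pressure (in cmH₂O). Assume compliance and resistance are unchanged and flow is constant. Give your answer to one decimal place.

PIP = Vt/C + R·V̇ + PEEP (constant-flow equation of motion).
Only the resistive term changes: ΔPIP = R × ΔV̇ = 8.9 × (0.5833 − 1.0167) = 8.9 × -0.4334 = -3.857 cmH2O.
Original PIP = 470/42.7 + 8.9×1.0167 + 13 = 33.056 cmH2O; new PIP = 33.056 + (-3.857) = 29.199 cmH2O.

29.2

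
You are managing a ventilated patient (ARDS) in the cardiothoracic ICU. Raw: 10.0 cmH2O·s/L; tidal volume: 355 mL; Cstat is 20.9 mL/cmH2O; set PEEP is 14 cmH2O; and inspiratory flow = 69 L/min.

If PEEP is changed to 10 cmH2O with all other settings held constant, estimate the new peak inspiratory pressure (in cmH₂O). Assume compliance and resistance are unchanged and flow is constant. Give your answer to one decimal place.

38.5

Flow: 69 L/min ÷ 60 = 1.15 L/s.
PIP = Vt/C + R·V̇ + PEEP (constant-flow equation of motion).
Only the baseline term changes: ΔPIP = ΔPEEP = 10 − 14 = -4.0 cmH2O.
Original PIP = 355/20.9 + 10.0×1.15 + 14 = 42.486 cmH2O; new PIP = 42.486 + (-4.0) = 38.486 cmH2O.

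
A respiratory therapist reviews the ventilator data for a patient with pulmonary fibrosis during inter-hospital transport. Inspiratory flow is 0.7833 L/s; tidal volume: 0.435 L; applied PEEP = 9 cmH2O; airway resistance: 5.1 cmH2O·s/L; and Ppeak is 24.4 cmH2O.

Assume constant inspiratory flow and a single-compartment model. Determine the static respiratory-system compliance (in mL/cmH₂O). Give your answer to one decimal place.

Equation of motion (constant flow): PIP = Vt/C + R·V̇ + PEEP.
Vt/C = PIP − R·V̇ − PEEP = 24.4 − 5.1×0.7833 − 9 = 24.4 − 3.995 − 9 = 11.405 cmH2O.
C = Vt / 11.405 = 435 / 11.405 = 38.141 mL/cmH2O.

38.1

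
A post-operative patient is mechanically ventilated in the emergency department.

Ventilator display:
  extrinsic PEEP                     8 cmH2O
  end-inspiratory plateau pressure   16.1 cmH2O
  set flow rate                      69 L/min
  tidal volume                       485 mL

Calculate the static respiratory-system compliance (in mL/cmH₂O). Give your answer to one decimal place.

59.9

Cstat = Vt / (Pplat − PEEP) = 485 / (16.1 − 8) = 485 / 8.1 = 59.877 mL/cmH2O.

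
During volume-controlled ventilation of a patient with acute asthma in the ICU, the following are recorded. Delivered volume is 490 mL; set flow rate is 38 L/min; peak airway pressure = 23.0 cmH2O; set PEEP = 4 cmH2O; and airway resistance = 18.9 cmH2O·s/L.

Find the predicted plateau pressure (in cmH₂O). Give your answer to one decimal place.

Flow: 38 L/min ÷ 60 = 0.6333 L/s.
Pplat = PIP − Raw × flow = 23.0 − 18.9 × 0.6333 = 23.0 − 11.969 = 11.031 cmH2O.

11.0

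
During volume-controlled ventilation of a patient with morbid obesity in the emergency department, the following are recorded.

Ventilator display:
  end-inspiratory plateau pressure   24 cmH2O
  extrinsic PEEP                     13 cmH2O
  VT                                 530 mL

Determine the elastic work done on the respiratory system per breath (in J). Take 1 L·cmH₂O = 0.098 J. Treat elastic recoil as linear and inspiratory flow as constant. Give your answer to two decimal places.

0.29

Elastic work ≈ ½ × (Pplat − PEEP) × Vt = 0.5 × (24 − 13) × 0.530 L = 0.5 × 11.0 × 0.530 = 2.915 L·cmH2O.
× 0.098 J/(L·cmH2O) → 0.2857 J.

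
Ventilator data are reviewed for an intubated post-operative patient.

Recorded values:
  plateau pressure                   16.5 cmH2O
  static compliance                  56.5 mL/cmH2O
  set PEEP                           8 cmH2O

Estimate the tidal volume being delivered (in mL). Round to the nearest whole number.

Vt = Cstat × (Pplat − PEEP) = 56.5 × (16.5 − 8) = 56.5 × 8.5 = 480.25 mL.

480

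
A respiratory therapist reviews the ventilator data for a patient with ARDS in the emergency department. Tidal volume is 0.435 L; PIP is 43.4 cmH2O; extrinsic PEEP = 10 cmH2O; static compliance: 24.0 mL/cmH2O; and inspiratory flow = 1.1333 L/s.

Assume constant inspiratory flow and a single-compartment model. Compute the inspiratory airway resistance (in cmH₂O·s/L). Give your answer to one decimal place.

13.5

Equation of motion (constant flow): PIP = Vt/C + R·V̇ + PEEP.
R·V̇ = PIP − Vt/C − PEEP = 43.4 − 435/24.0 − 10 = 43.4 − 18.125 − 10 = 15.275 cmH2O.
R = 15.275 / 1.1333 = 13.478 cmH2O·s/L.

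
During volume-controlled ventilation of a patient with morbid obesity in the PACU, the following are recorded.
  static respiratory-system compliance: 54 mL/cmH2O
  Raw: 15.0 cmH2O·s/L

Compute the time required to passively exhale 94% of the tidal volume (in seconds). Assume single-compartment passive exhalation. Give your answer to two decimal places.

τ = R × C = 15.0 × 54 mL/cmH2O = 15.0 × 0.054 L/cmH2O = 0.81 s.
Exhaled fraction f = 1 − e^(−t/τ) → t = −τ·ln(1 − f) = −0.81·ln(0.06) = 2.279 s.

2.28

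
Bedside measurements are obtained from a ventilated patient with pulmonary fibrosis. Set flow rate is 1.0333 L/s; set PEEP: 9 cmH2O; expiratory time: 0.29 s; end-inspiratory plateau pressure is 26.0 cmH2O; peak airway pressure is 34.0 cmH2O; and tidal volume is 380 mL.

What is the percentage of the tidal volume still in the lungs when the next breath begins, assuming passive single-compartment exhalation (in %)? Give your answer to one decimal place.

R = (PIP − Pplat)/V̇ = (34.0 − 26.0) / 1.0333 = 8.0/1.0333 = 7.742 cmH2O·s/L.
C = Vt/(Pplat − PEEP) = 380.0 / (26.0 − 9) = 380.0/17.0 = 22.353 mL/cmH2O.
τ = R × C = 7.742 × 0.02235 L/cmH2O = 0.173 s.
Fraction remaining at end-expiration = e^(−Te/τ) = e^(−0.29/0.173) = 0.1871 → 18.71%.

18.7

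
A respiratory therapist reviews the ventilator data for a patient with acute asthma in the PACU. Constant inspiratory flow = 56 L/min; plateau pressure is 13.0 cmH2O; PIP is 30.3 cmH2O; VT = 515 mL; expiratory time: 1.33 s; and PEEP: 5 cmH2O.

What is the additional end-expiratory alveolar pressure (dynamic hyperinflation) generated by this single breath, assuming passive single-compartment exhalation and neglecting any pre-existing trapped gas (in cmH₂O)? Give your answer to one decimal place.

Flow: 56 L/min ÷ 60 = 0.9333 L/s.
R = (PIP − Pplat)/V̇ = (30.3 − 13.0) / 0.9333 = 17.3/0.9333 = 18.536 cmH2O·s/L.
C = Vt/(Pplat − PEEP) = 515.0 / (13.0 − 5) = 515.0/8.0 = 64.375 mL/cmH2O.
τ = R × C = 18.536 × 0.06438 L/cmH2O = 1.193 s.
Fraction remaining = e^(−Te/τ) = e^(−1.33/1.193) = 0.328; trapped volume = 515.0 × 0.328 = 168.92 mL.
Additional alveolar pressure from trapping ≈ V_trapped / C = 168.92 / 64.375 = 2.624 cmH2O.

2.6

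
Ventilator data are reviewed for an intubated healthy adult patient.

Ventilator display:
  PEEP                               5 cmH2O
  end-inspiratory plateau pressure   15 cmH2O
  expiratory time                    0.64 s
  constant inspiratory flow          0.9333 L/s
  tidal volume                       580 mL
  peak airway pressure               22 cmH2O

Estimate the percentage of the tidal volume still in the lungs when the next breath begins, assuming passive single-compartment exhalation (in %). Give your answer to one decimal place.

R = (PIP − Pplat)/V̇ = (22 − 15) / 0.9333 = 7.0/0.9333 = 7.5 cmH2O·s/L.
C = Vt/(Pplat − PEEP) = 580.0 / (15 − 5) = 580.0/10.0 = 58.0 mL/cmH2O.
τ = R × C = 7.5 × 0.058 L/cmH2O = 0.435 s.
Fraction remaining at end-expiration = e^(−Te/τ) = e^(−0.64/0.435) = 0.2296 → 22.96%.

23.0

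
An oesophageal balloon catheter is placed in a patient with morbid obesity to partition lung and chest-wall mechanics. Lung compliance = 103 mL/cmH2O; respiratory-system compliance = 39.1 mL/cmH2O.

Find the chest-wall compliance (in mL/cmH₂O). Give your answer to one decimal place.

1/Ccw = 1/Crs − 1/CL.
1/Ccw = 1/39.1 − 1/103 = 0.01587.
Ccw = 63.012 mL/cmH2O.

63.0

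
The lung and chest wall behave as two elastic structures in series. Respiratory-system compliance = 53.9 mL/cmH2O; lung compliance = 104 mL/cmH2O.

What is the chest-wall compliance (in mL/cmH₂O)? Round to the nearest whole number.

112

1/Ccw = 1/Crs − 1/CL.
1/Ccw = 1/53.9 − 1/104 = 0.008937.
Ccw = 111.89 mL/cmH2O.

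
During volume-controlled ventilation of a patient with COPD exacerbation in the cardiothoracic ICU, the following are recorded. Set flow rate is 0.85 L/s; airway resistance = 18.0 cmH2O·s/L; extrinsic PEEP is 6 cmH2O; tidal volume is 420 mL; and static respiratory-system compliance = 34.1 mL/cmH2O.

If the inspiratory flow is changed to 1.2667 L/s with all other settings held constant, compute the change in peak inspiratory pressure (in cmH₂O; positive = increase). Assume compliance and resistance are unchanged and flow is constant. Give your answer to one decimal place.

PIP = Vt/C + R·V̇ + PEEP (constant-flow equation of motion).
Only the resistive term changes: ΔPIP = R × ΔV̇ = 18.0 × (1.2667 − 0.85) = 18.0 × 0.4167 = 7.501 cmH2O.

7.5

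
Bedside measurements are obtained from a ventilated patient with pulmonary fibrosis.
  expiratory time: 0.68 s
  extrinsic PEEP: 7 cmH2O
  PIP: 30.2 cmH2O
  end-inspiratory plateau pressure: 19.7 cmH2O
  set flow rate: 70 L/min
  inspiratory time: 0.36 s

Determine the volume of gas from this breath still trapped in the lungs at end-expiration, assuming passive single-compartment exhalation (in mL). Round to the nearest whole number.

Flow: 70 L/min ÷ 60 = 1.1667 L/s.
Vt = flow × Ti = 1.1667 L/s × 0.36 s × 1000 mL/L = 420.01 mL.
R = (PIP − Pplat)/V̇ = (30.2 − 19.7) / 1.1667 = 10.5/1.1667 = 9.0 cmH2O·s/L.
C = Vt/(Pplat − PEEP) = 420.01 / (19.7 − 7) = 420.01/12.7 = 33.072 mL/cmH2O.
τ = R × C = 9.0 × 0.03307 L/cmH2O = 0.2976 s.
Fraction remaining = e^(−Te/τ) = e^(−0.68/0.2976) = 0.1018.
Trapped volume = 420.01 × 0.1018 = 42.757 mL.

43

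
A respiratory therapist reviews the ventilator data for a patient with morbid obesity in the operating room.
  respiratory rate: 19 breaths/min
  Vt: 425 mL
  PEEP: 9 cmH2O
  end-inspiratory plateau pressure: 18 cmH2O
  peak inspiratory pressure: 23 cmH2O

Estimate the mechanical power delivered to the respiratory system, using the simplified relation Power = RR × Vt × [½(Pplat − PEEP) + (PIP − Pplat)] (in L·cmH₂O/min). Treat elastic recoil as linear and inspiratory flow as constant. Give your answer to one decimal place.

Per-breath work = Vt × [½(Pplat−PEEP) + (PIP−Pplat)] = 0.425 × [0.5×9.0 + 5.0] = 0.425 × 9.5 = 4.038 L·cmH2O.
Power = 19 × 4.038 = 76.722 L·cmH2O/min.

76.7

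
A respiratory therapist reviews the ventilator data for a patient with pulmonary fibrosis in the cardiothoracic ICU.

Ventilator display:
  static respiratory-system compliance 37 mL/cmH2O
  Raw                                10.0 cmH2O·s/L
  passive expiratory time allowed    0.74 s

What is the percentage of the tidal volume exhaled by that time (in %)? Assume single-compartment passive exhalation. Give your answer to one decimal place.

τ = R × C = 10.0 × 37 mL/cmH2O = 10.0 × 0.037 L/cmH2O = 0.37 s.
Passive exhalation: V(t)/V₀ = e^(−t/τ) = e^(−0.74/0.37) = 0.1353.
Fraction exhaled = 1 − 0.1353 = 0.8647 → 86.47%.

86.5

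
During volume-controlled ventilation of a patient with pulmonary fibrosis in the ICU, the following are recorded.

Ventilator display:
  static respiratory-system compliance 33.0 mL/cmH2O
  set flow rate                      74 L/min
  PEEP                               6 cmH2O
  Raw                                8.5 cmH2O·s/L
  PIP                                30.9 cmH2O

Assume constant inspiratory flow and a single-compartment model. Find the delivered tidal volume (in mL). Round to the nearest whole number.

476

Flow: 74 L/min ÷ 60 = 1.2333 L/s.
Equation of motion (constant flow): PIP = Vt/C + R·V̇ + PEEP.
Vt/C = PIP − R·V̇ − PEEP = 30.9 − 10.483 − 6 = 14.417 cmH2O.
Vt = C × 14.417 = 33.0 × 14.417 = 475.76 mL.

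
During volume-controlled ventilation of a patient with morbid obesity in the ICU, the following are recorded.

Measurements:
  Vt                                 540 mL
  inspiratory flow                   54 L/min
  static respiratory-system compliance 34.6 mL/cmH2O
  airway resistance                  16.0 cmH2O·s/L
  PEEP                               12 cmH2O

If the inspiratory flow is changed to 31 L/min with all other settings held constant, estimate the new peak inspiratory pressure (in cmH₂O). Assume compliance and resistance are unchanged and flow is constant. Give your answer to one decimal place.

Flow: 54 L/min ÷ 60 = 0.9 L/s.
New flow: 31 L/min ÷ 60 = 0.5167 L/s.
PIP = Vt/C + R·V̇ + PEEP (constant-flow equation of motion).
Only the resistive term changes: ΔPIP = R × ΔV̇ = 16.0 × (0.5167 − 0.9) = 16.0 × -0.3833 = -6.133 cmH2O.
Original PIP = 540/34.6 + 16.0×0.9 + 12 = 42.007 cmH2O; new PIP = 42.007 + (-6.133) = 35.874 cmH2O.

35.9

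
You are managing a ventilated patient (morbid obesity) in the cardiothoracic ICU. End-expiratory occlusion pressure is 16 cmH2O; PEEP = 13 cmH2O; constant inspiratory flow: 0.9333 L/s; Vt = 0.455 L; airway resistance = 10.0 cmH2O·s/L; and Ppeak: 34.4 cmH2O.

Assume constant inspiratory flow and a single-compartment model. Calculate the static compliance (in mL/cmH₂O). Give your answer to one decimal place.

50.2

Total PEEP = 16 cmH2O (set 13 + intrinsic 3); this is the baseline alveolar pressure.
Equation of motion (constant flow): PIP = Vt/C + R·V̇ + PEEP.
Vt/C = PIP − R·V̇ − PEEP = 34.4 − 10.0×0.9333 − 16 = 34.4 − 9.333 − 16 = 9.067 cmH2O.
C = Vt / 9.067 = 455 / 9.067 = 50.182 mL/cmH2O.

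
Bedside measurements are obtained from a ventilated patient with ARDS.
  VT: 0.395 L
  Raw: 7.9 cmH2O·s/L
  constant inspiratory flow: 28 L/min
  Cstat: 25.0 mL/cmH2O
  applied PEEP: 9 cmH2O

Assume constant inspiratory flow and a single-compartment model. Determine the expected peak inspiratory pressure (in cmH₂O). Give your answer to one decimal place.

28.5

Flow: 28 L/min ÷ 60 = 0.4667 L/s.
Equation of motion (constant flow): PIP = Vt/C + R·V̇ + PEEP.
PIP = 395/25.0 + 7.9×0.4667 + 9 = 15.8 + 3.687 + 9 = 28.487 cmH2O.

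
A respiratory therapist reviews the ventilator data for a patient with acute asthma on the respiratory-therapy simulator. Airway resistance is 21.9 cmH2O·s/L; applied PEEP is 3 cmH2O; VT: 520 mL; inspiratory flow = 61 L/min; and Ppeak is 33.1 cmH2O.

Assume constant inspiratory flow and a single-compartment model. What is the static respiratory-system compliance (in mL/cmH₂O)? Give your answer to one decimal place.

66.4

Flow: 61 L/min ÷ 60 = 1.0167 L/s.
Equation of motion (constant flow): PIP = Vt/C + R·V̇ + PEEP.
Vt/C = PIP − R·V̇ − PEEP = 33.1 − 21.9×1.0167 − 3 = 33.1 − 22.266 − 3 = 7.834 cmH2O.
C = Vt / 7.834 = 520 / 7.834 = 66.377 mL/cmH2O.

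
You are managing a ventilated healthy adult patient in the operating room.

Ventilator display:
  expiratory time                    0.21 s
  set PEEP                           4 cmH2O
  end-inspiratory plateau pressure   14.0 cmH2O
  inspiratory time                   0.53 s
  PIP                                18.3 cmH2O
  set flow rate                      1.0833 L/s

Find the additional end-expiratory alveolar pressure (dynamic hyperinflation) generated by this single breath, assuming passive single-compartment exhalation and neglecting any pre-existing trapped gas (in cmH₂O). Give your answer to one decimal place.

4.0

Vt = flow × Ti = 1.0833 L/s × 0.53 s × 1000 mL/L = 574.15 mL.
R = (PIP − Pplat)/V̇ = (18.3 − 14.0) / 1.0833 = 4.3/1.0833 = 3.969 cmH2O·s/L.
C = Vt/(Pplat − PEEP) = 574.15 / (14.0 − 4) = 574.15/10.0 = 57.415 mL/cmH2O.
τ = R × C = 3.969 × 0.05742 L/cmH2O = 0.2279 s.
Fraction remaining = e^(−Te/τ) = e^(−0.21/0.2279) = 0.3979; trapped volume = 574.15 × 0.3979 = 228.45 mL.
Additional alveolar pressure from trapping ≈ V_trapped / C = 228.45 / 57.415 = 3.979 cmH2O.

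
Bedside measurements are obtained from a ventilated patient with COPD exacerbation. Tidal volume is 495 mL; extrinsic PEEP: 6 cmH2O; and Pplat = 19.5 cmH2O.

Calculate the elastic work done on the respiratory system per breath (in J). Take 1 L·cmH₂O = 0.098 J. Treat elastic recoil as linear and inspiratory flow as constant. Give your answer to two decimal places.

0.33

Elastic work ≈ ½ × (Pplat − PEEP) × Vt = 0.5 × (19.5 − 6) × 0.495 L = 0.5 × 13.5 × 0.495 = 3.341 L·cmH2O.
× 0.098 J/(L·cmH2O) → 0.3274 J.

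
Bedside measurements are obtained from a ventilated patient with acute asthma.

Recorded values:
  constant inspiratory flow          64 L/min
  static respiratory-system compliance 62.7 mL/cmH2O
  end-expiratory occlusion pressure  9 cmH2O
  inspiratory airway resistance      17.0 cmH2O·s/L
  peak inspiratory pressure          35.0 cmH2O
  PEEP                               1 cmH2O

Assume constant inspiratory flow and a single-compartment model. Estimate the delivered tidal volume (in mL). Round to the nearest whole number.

493

Flow: 64 L/min ÷ 60 = 1.0667 L/s.
Total PEEP = 9 cmH2O (set 1 + intrinsic 8); this is the baseline alveolar pressure.
Equation of motion (constant flow): PIP = Vt/C + R·V̇ + PEEP.
Vt/C = PIP − R·V̇ − PEEP = 35.0 − 18.134 − 9 = 7.866 cmH2O.
Vt = C × 7.866 = 62.7 × 7.866 = 493.2 mL.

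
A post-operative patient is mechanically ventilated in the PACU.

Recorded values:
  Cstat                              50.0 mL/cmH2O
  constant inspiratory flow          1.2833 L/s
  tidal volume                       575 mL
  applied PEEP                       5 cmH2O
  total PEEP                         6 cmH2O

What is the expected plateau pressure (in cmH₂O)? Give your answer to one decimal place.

End-expiratory occlusion gives total PEEP = 6 cmH2O (intrinsic PEEP = 6 − 5 = 1). Use total PEEP for the elastic gradient.
Pplat = PEEPtotal + Vt / Cstat = 6 + 575 / 50.0 = 6 + 11.5 = 17.5 cmH2O.

17.5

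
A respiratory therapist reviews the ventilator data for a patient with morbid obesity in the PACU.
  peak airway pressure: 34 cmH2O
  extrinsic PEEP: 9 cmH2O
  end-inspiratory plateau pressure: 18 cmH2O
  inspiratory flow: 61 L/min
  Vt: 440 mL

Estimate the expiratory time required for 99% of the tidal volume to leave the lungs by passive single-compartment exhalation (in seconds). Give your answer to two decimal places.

Flow: 61 L/min ÷ 60 = 1.0167 L/s.
R = (PIP − Pplat)/V̇ = (34 − 18) / 1.0167 = 16.0/1.0167 = 15.737 cmH2O·s/L.
C = Vt/(Pplat − PEEP) = 440.0 / (18 − 9) = 440.0/9.0 = 48.889 mL/cmH2O.
τ = R × C = 15.737 × 0.04889 L/cmH2O = 0.7694 s.
t = −τ·ln(1 − 0.99) = −0.7694·ln(0.01) = 3.543 s.

3.54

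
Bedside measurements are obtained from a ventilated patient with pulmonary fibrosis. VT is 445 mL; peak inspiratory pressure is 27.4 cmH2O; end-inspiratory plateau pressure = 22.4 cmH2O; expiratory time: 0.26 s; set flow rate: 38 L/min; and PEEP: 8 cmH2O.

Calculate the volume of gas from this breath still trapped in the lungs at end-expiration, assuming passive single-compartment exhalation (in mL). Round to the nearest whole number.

Flow: 38 L/min ÷ 60 = 0.6333 L/s.
R = (PIP − Pplat)/V̇ = (27.4 − 22.4) / 0.6333 = 5.0/0.6333 = 7.895 cmH2O·s/L.
C = Vt/(Pplat − PEEP) = 445.0 / (22.4 − 8) = 445.0/14.4 = 30.903 mL/cmH2O.
τ = R × C = 7.895 × 0.0309 L/cmH2O = 0.244 s.
Fraction remaining = e^(−Te/τ) = e^(−0.26/0.244) = 0.3445.
Trapped volume = 445.0 × 0.3445 = 153.3 mL.

153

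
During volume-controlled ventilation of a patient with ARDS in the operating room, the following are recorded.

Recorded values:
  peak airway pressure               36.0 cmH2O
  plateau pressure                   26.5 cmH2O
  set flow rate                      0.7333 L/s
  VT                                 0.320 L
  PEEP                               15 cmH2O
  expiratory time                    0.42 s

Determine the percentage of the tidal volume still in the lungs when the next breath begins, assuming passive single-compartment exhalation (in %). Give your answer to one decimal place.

31.2

R = (PIP − Pplat)/V̇ = (36.0 − 26.5) / 0.7333 = 9.5/0.7333 = 12.955 cmH2O·s/L.
C = Vt/(Pplat − PEEP) = 320.0 / (26.5 − 15) = 320.0/11.5 = 27.826 mL/cmH2O.
τ = R × C = 12.955 × 0.02783 L/cmH2O = 0.3605 s.
Fraction remaining at end-expiration = e^(−Te/τ) = e^(−0.42/0.3605) = 0.3119 → 31.19%.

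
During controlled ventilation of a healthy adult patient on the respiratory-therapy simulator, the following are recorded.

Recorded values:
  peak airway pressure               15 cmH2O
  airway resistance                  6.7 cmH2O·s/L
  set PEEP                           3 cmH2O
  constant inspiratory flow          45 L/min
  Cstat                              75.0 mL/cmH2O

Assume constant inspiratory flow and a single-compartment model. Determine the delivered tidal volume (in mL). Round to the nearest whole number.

523

Flow: 45 L/min ÷ 60 = 0.75 L/s.
Equation of motion (constant flow): PIP = Vt/C + R·V̇ + PEEP.
Vt/C = PIP − R·V̇ − PEEP = 15 − 5.025 − 3 = 6.975 cmH2O.
Vt = C × 6.975 = 75.0 × 6.975 = 523.13 mL.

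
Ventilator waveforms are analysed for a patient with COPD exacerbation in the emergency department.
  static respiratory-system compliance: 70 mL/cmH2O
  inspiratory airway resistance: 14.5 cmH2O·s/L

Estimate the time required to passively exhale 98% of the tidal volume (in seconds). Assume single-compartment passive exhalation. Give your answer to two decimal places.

τ = R × C = 14.5 × 70 mL/cmH2O = 14.5 × 0.070 L/cmH2O = 1.015 s.
Exhaled fraction f = 1 − e^(−t/τ) → t = −τ·ln(1 − f) = −1.015·ln(0.02) = 3.971 s.

3.97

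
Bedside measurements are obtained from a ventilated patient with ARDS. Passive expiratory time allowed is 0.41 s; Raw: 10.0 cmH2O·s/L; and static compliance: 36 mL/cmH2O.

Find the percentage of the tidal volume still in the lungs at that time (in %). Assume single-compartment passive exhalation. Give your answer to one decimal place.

τ = R × C = 10.0 × 36 mL/cmH2O = 10.0 × 0.036 L/cmH2O = 0.36 s.
Passive exhalation: V(t)/V₀ = e^(−t/τ) = e^(−0.41/0.36) = 0.3202.
Fraction remaining = 0.3202 → 32.02%.

32.0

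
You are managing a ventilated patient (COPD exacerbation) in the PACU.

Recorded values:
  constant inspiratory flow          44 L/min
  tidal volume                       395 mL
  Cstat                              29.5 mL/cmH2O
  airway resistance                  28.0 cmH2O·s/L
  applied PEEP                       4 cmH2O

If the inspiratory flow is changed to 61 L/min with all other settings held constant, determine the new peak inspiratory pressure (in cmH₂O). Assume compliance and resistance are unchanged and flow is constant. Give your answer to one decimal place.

45.9

Flow: 44 L/min ÷ 60 = 0.7333 L/s.
New flow: 61 L/min ÷ 60 = 1.0167 L/s.
PIP = Vt/C + R·V̇ + PEEP (constant-flow equation of motion).
Only the resistive term changes: ΔPIP = R × ΔV̇ = 28.0 × (1.0167 − 0.7333) = 28.0 × 0.2834 = 7.935 cmH2O.
Original PIP = 395/29.5 + 28.0×0.7333 + 4 = 37.922 cmH2O; new PIP = 37.922 + (7.935) = 45.857 cmH2O.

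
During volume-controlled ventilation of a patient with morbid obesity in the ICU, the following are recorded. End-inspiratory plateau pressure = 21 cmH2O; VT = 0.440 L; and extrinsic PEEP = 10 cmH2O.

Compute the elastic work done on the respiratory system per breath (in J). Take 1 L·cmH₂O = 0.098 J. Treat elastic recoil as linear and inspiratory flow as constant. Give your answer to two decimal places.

0.24

Elastic work ≈ ½ × (Pplat − PEEP) × Vt = 0.5 × (21 − 10) × 0.440 L = 0.5 × 11.0 × 0.440 = 2.42 L·cmH2O.
× 0.098 J/(L·cmH2O) → 0.2372 J.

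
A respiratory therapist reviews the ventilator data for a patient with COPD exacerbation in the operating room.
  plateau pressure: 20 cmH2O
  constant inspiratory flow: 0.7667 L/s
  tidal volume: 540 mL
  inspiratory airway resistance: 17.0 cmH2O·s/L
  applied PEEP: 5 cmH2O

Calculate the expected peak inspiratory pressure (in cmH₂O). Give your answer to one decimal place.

33.0

PIP = Pplat + Raw × flow = 20 + 17.0 × 0.7667 = 20 + 13.034 = 33.034 cmH2O.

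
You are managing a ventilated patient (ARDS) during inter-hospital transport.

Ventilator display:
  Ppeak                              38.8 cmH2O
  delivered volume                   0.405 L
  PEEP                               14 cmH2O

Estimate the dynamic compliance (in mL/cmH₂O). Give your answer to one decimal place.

16.3

Dynamic compliance = Vt / (PIP − PEEP) = 405 / (38.8 − 14) = 405 / 24.8 = 16.331 mL/cmH2O.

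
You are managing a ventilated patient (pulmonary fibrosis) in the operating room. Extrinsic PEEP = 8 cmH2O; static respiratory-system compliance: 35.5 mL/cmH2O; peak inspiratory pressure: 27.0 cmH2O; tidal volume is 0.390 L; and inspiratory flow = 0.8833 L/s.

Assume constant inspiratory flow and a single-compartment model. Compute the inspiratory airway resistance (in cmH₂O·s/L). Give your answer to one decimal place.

Equation of motion (constant flow): PIP = Vt/C + R·V̇ + PEEP.
R·V̇ = PIP − Vt/C − PEEP = 27.0 − 390/35.5 − 8 = 27.0 − 10.986 − 8 = 8.014 cmH2O.
R = 8.014 / 0.8833 = 9.073 cmH2O·s/L.

9.1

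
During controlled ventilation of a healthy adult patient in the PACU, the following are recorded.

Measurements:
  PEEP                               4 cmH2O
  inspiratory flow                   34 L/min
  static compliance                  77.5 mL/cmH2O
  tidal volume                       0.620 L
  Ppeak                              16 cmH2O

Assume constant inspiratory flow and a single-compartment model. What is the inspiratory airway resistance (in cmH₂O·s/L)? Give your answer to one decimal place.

7.1

Flow: 34 L/min ÷ 60 = 0.5667 L/s.
Equation of motion (constant flow): PIP = Vt/C + R·V̇ + PEEP.
R·V̇ = PIP − Vt/C − PEEP = 16 − 620/77.5 − 4 = 16 − 8.0 − 4 = 4.0 cmH2O.
R = 4.0 / 0.5667 = 7.058 cmH2O·s/L.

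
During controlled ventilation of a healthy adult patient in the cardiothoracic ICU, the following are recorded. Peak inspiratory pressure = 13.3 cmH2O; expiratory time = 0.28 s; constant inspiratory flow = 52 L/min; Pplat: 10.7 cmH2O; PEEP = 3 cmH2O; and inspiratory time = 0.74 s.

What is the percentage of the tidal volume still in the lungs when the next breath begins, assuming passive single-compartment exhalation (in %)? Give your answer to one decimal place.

32.6

Flow: 52 L/min ÷ 60 = 0.8667 L/s.
Vt = flow × Ti = 0.8667 L/s × 0.74 s × 1000 mL/L = 641.36 mL.
R = (PIP − Pplat)/V̇ = (13.3 − 10.7) / 0.8667 = 2.6/0.8667 = 3.0 cmH2O·s/L.
C = Vt/(Pplat − PEEP) = 641.36 / (10.7 − 3) = 641.36/7.7 = 83.294 mL/cmH2O.
τ = R × C = 3.0 × 0.08329 L/cmH2O = 0.2499 s.
Fraction remaining at end-expiration = e^(−Te/τ) = e^(−0.28/0.2499) = 0.3261 → 32.61%.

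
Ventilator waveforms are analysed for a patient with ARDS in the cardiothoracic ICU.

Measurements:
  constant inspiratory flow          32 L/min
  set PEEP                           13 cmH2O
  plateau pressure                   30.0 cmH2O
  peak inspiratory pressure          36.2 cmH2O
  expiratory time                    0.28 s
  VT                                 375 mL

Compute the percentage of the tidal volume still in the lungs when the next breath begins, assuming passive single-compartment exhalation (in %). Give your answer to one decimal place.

33.6

Flow: 32 L/min ÷ 60 = 0.5333 L/s.
R = (PIP − Pplat)/V̇ = (36.2 − 30.0) / 0.5333 = 6.2/0.5333 = 11.626 cmH2O·s/L.
C = Vt/(Pplat − PEEP) = 375.0 / (30.0 − 13) = 375.0/17.0 = 22.059 mL/cmH2O.
τ = R × C = 11.626 × 0.02206 L/cmH2O = 0.2565 s.
Fraction remaining at end-expiration = e^(−Te/τ) = e^(−0.28/0.2565) = 0.3357 → 33.57%.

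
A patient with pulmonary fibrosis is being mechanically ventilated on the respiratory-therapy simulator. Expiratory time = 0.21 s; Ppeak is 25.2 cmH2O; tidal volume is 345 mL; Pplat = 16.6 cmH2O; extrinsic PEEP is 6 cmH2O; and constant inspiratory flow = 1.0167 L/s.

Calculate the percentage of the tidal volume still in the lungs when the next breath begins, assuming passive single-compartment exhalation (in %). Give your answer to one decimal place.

R = (PIP − Pplat)/V̇ = (25.2 − 16.6) / 1.0167 = 8.6/1.0167 = 8.459 cmH2O·s/L.
C = Vt/(Pplat − PEEP) = 345.0 / (16.6 − 6) = 345.0/10.6 = 32.547 mL/cmH2O.
τ = R × C = 8.459 × 0.03255 L/cmH2O = 0.2753 s.
Fraction remaining at end-expiration = e^(−Te/τ) = e^(−0.21/0.2753) = 0.4664 → 46.64%.

46.6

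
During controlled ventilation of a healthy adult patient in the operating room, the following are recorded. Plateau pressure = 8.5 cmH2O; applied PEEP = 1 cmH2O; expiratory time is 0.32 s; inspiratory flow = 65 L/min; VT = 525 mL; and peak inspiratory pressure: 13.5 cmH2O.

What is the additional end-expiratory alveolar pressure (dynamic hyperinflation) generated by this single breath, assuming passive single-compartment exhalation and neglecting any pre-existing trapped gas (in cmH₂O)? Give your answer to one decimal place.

Flow: 65 L/min ÷ 60 = 1.0833 L/s.
R = (PIP − Pplat)/V̇ = (13.5 − 8.5) / 1.0833 = 5.0/1.0833 = 4.616 cmH2O·s/L.
C = Vt/(Pplat − PEEP) = 525.0 / (8.5 − 1) = 525.0/7.5 = 70.0 mL/cmH2O.
τ = R × C = 4.616 × 0.07 L/cmH2O = 0.3231 s.
Fraction remaining = e^(−Te/τ) = e^(−0.32/0.3231) = 0.3714; trapped volume = 525.0 × 0.3714 = 194.99 mL.
Additional alveolar pressure from trapping ≈ V_trapped / C = 194.99 / 70.0 = 2.786 cmH2O.

2.8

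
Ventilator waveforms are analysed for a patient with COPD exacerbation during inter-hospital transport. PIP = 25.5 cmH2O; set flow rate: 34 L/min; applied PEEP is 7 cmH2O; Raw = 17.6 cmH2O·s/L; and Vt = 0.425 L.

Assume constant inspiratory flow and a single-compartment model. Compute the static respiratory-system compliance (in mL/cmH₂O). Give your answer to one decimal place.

Flow: 34 L/min ÷ 60 = 0.5667 L/s.
Equation of motion (constant flow): PIP = Vt/C + R·V̇ + PEEP.
Vt/C = PIP − R·V̇ − PEEP = 25.5 − 17.6×0.5667 − 7 = 25.5 − 9.974 − 7 = 8.526 cmH2O.
C = Vt / 8.526 = 425 / 8.526 = 49.848 mL/cmH2O.

49.8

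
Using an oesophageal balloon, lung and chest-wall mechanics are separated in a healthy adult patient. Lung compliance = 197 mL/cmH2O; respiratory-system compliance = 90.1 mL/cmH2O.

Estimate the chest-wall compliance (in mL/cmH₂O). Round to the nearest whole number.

1/Ccw = 1/Crs − 1/CL.
1/Ccw = 1/90.1 − 1/197 = 0.006023.
Ccw = 166.03 mL/cmH2O.

166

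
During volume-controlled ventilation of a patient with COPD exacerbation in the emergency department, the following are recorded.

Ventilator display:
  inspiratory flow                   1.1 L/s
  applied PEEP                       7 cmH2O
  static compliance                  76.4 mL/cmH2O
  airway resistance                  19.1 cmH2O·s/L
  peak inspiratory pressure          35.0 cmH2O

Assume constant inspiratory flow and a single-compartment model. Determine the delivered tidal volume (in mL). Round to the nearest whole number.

Equation of motion (constant flow): PIP = Vt/C + R·V̇ + PEEP.
Vt/C = PIP − R·V̇ − PEEP = 35.0 − 21.01 − 7 = 6.99 cmH2O.
Vt = C × 6.99 = 76.4 × 6.99 = 534.04 mL.

534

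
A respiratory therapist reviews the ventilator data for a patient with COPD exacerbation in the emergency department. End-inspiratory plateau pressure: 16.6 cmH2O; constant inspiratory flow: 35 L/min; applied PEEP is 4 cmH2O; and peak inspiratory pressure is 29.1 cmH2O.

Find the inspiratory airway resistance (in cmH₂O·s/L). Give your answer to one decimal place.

Flow: 35 L/min ÷ 60 = 0.5833 L/s.
Raw = (PIP − Pplat) / flow = (29.1 − 16.6) / 0.5833 = 12.5 / 0.5833 = 21.43 cmH2O·s/L.

21.4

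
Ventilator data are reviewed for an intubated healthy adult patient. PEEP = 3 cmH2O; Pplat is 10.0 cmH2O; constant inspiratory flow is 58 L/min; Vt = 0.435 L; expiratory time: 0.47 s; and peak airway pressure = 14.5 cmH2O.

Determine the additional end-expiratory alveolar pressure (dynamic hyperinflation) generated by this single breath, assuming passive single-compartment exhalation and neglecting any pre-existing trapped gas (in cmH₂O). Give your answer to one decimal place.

1.4

Flow: 58 L/min ÷ 60 = 0.9667 L/s.
R = (PIP − Pplat)/V̇ = (14.5 − 10.0) / 0.9667 = 4.5/0.9667 = 4.655 cmH2O·s/L.
C = Vt/(Pplat − PEEP) = 435.0 / (10.0 − 3) = 435.0/7.0 = 62.143 mL/cmH2O.
τ = R × C = 4.655 × 0.06214 L/cmH2O = 0.2893 s.
Fraction remaining = e^(−Te/τ) = e^(−0.47/0.2893) = 0.197; trapped volume = 435.0 × 0.197 = 85.695 mL.
Additional alveolar pressure from trapping ≈ V_trapped / C = 85.695 / 62.143 = 1.379 cmH2O.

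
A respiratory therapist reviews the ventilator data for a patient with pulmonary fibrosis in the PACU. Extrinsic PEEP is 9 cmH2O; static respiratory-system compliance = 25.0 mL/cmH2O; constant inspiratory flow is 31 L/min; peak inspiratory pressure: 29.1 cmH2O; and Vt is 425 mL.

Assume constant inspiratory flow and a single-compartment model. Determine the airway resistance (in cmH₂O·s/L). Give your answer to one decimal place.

6.0

Flow: 31 L/min ÷ 60 = 0.5167 L/s.
Equation of motion (constant flow): PIP = Vt/C + R·V̇ + PEEP.
R·V̇ = PIP − Vt/C − PEEP = 29.1 − 425/25.0 − 9 = 29.1 − 17.0 − 9 = 3.1 cmH2O.
R = 3.1 / 0.5167 = 6.0 cmH2O·s/L.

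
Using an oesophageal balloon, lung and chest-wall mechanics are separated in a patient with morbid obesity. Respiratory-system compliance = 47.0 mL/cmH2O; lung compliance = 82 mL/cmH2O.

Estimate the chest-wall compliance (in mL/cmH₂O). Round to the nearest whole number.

1/Ccw = 1/Crs − 1/CL.
1/Ccw = 1/47.0 − 1/82 = 0.009081.
Ccw = 110.12 mL/cmH2O.

110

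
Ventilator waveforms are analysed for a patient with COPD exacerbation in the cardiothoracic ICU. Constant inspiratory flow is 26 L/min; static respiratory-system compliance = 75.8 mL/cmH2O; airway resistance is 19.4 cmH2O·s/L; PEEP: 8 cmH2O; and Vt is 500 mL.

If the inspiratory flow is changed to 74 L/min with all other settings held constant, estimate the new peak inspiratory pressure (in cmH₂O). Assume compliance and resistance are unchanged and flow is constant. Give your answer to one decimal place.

38.5

Flow: 26 L/min ÷ 60 = 0.4333 L/s.
New flow: 74 L/min ÷ 60 = 1.2333 L/s.
PIP = Vt/C + R·V̇ + PEEP (constant-flow equation of motion).
Only the resistive term changes: ΔPIP = R × ΔV̇ = 19.4 × (1.2333 − 0.4333) = 19.4 × 0.8 = 15.52 cmH2O.
Original PIP = 500/75.8 + 19.4×0.4333 + 8 = 23.002 cmH2O; new PIP = 23.002 + (15.52) = 38.522 cmH2O.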